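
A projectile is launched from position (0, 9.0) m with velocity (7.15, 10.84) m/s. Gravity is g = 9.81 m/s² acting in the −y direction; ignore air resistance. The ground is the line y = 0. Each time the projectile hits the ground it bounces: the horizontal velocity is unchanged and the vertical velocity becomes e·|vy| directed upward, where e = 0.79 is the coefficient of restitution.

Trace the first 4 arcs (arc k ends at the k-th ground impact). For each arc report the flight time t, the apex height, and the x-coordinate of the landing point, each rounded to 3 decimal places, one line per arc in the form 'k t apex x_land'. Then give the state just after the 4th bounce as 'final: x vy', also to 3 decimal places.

Arc 1: start y=9.000, vy=10.840 → t=2.853, apex=14.989, x_land=20.400, impact vy=-17.149
  bounce: vy ← 0.79·17.149 = 13.548
Arc 2: start y=0.000, vy=13.548 → t=2.762, apex=9.355, x_land=40.148, impact vy=-13.548
  bounce: vy ← 0.79·13.548 = 10.703
Arc 3: start y=0.000, vy=10.703 → t=2.182, apex=5.838, x_land=55.749, impact vy=-10.703
  bounce: vy ← 0.79·10.703 = 8.455
Arc 4: start y=0.000, vy=8.455 → t=1.724, apex=3.644, x_land=68.074, impact vy=-8.455
  bounce: vy ← 0.79·8.455 = 6.680

1 2.853 14.989 20.400
2 2.762 9.355 40.148
3 2.182 5.838 55.749
4 1.724 3.644 68.074
final: 68.074 6.680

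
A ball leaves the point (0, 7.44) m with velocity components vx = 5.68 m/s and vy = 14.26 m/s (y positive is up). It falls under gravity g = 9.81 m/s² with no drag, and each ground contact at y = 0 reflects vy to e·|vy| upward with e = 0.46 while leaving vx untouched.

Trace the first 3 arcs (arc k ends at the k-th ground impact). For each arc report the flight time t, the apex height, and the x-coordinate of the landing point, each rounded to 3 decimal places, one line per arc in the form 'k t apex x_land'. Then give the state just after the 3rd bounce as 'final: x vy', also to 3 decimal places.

1 3.359 17.804 19.078
2 1.753 3.767 29.034
3 0.806 0.797 33.614
final: 33.614 1.819

Arc 1: start y=7.440, vy=14.260 → t=3.359, apex=17.804, x_land=19.078, impact vy=-18.690
  bounce: vy ← 0.46·18.690 = 8.597
Arc 2: start y=0.000, vy=8.597 → t=1.753, apex=3.767, x_land=29.034, impact vy=-8.597
  bounce: vy ← 0.46·8.597 = 3.955
Arc 3: start y=0.000, vy=3.955 → t=0.806, apex=0.797, x_land=33.614, impact vy=-3.955
  bounce: vy ← 0.46·3.955 = 1.819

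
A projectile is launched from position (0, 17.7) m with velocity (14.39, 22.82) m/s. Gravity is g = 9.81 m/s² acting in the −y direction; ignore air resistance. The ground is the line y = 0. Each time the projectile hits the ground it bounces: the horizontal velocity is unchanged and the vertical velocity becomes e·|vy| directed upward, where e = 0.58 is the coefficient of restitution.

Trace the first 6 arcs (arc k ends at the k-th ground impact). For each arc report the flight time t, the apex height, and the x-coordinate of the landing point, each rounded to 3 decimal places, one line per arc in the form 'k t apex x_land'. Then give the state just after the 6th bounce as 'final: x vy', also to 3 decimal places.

1 5.329 44.242 76.691
2 3.484 14.883 126.823
3 2.021 5.007 155.900
4 1.172 1.684 172.765
5 0.680 0.567 182.546
6 0.394 0.191 188.219
final: 188.219 1.122

Arc 1: start y=17.700, vy=22.820 → t=5.329, apex=44.242, x_land=76.691, impact vy=-29.462
  bounce: vy ← 0.58·29.462 = 17.088
Arc 2: start y=0.000, vy=17.088 → t=3.484, apex=14.883, x_land=126.823, impact vy=-17.088
  bounce: vy ← 0.58·17.088 = 9.911
Arc 3: start y=0.000, vy=9.911 → t=2.021, apex=5.007, x_land=155.900, impact vy=-9.911
  bounce: vy ← 0.58·9.911 = 5.748
Arc 4: start y=0.000, vy=5.748 → t=1.172, apex=1.684, x_land=172.765, impact vy=-5.748
  bounce: vy ← 0.58·5.748 = 3.334
Arc 5: start y=0.000, vy=3.334 → t=0.680, apex=0.567, x_land=182.546, impact vy=-3.334
  bounce: vy ← 0.58·3.334 = 1.934
Arc 6: start y=0.000, vy=1.934 → t=0.394, apex=0.191, x_land=188.219, impact vy=-1.934
  bounce: vy ← 0.58·1.934 = 1.122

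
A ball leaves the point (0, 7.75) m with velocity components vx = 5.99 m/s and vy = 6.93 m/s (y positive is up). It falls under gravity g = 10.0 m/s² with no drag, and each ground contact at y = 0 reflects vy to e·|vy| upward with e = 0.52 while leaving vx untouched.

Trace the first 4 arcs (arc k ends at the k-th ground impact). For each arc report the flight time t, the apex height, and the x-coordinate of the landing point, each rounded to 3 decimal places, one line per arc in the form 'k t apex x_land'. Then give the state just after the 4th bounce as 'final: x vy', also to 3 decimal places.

Arc 1: start y=7.750, vy=6.930 → t=2.118, apex=10.151, x_land=12.686, impact vy=-14.249
  bounce: vy ← 0.52·14.249 = 7.409
Arc 2: start y=0.000, vy=7.409 → t=1.482, apex=2.745, x_land=21.562, impact vy=-7.409
  bounce: vy ← 0.52·7.409 = 3.853
Arc 3: start y=0.000, vy=3.853 → t=0.771, apex=0.742, x_land=26.178, impact vy=-3.853
  bounce: vy ← 0.52·3.853 = 2.003
Arc 4: start y=0.000, vy=2.003 → t=0.401, apex=0.201, x_land=28.578, impact vy=-2.003
  bounce: vy ← 0.52·2.003 = 1.042

1 2.118 10.151 12.686
2 1.482 2.745 21.562
3 0.771 0.742 26.178
4 0.401 0.201 28.578
final: 28.578 1.042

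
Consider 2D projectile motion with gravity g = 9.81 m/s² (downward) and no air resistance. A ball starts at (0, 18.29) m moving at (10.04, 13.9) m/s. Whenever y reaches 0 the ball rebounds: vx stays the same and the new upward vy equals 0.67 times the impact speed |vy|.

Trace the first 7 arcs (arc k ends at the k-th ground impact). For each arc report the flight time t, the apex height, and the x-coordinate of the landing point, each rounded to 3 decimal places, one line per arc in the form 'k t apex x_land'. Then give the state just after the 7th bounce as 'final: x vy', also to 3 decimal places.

1 3.812 28.138 38.273
2 3.209 12.631 70.495
3 2.150 5.670 92.085
4 1.441 2.545 106.549
5 0.965 1.143 116.241
6 0.647 0.513 122.734
7 0.433 0.230 127.085
final: 127.085 1.424

Arc 1: start y=18.290, vy=13.900 → t=3.812, apex=28.138, x_land=38.273, impact vy=-23.496
  bounce: vy ← 0.67·23.496 = 15.742
Arc 2: start y=0.000, vy=15.742 → t=3.209, apex=12.631, x_land=70.495, impact vy=-15.742
  bounce: vy ← 0.67·15.742 = 10.547
Arc 3: start y=0.000, vy=10.547 → t=2.150, apex=5.670, x_land=92.085, impact vy=-10.547
  bounce: vy ← 0.67·10.547 = 7.067
Arc 4: start y=0.000, vy=7.067 → t=1.441, apex=2.545, x_land=106.549, impact vy=-7.067
  bounce: vy ← 0.67·7.067 = 4.735
Arc 5: start y=0.000, vy=4.735 → t=0.965, apex=1.143, x_land=116.241, impact vy=-4.735
  bounce: vy ← 0.67·4.735 = 3.172
Arc 6: start y=0.000, vy=3.172 → t=0.647, apex=0.513, x_land=122.734, impact vy=-3.172
  bounce: vy ← 0.67·3.172 = 2.125
Arc 7: start y=0.000, vy=2.125 → t=0.433, apex=0.230, x_land=127.085, impact vy=-2.125
  bounce: vy ← 0.67·2.125 = 1.424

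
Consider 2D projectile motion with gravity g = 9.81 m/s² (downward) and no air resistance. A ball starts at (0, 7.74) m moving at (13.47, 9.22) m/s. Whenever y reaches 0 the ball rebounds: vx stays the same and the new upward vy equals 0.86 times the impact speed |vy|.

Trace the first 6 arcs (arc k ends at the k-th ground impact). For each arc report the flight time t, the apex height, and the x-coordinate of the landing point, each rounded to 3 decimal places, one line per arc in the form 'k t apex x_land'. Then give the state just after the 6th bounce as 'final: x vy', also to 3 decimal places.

Arc 1: start y=7.740, vy=9.220 → t=2.509, apex=12.073, x_land=33.792, impact vy=-15.390
  bounce: vy ← 0.86·15.390 = 13.236
Arc 2: start y=0.000, vy=13.236 → t=2.698, apex=8.929, x_land=70.140, impact vy=-13.236
  bounce: vy ← 0.86·13.236 = 11.383
Arc 3: start y=0.000, vy=11.383 → t=2.321, apex=6.604, x_land=101.400, impact vy=-11.383
  bounce: vy ← 0.86·11.383 = 9.789
Arc 4: start y=0.000, vy=9.789 → t=1.996, apex=4.884, x_land=128.282, impact vy=-9.789
  bounce: vy ← 0.86·9.789 = 8.419
Arc 5: start y=0.000, vy=8.419 → t=1.716, apex=3.612, x_land=151.402, impact vy=-8.419
  bounce: vy ← 0.86·8.419 = 7.240
Arc 6: start y=0.000, vy=7.240 → t=1.476, apex=2.672, x_land=171.284, impact vy=-7.240
  bounce: vy ← 0.86·7.240 = 6.226

1 2.509 12.073 33.792
2 2.698 8.929 70.140
3 2.321 6.604 101.400
4 1.996 4.884 128.282
5 1.716 3.612 151.402
6 1.476 2.672 171.284
final: 171.284 6.226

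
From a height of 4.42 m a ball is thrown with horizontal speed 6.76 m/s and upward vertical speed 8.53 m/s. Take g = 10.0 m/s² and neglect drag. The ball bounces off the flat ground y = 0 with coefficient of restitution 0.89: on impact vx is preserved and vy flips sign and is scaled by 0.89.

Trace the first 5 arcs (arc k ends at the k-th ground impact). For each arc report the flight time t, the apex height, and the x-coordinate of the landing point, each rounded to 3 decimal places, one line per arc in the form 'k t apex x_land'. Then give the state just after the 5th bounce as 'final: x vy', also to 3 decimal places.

1 2.122 8.058 14.348
2 2.260 6.383 29.624
3 2.011 5.056 43.219
4 1.790 4.005 55.319
5 1.593 3.172 66.087
final: 66.087 7.089

Arc 1: start y=4.420, vy=8.530 → t=2.122, apex=8.058, x_land=14.348, impact vy=-12.695
  bounce: vy ← 0.89·12.695 = 11.298
Arc 2: start y=0.000, vy=11.298 → t=2.260, apex=6.383, x_land=29.624, impact vy=-11.298
  bounce: vy ← 0.89·11.298 = 10.056
Arc 3: start y=0.000, vy=10.056 → t=2.011, apex=5.056, x_land=43.219, impact vy=-10.056
  bounce: vy ← 0.89·10.056 = 8.950
Arc 4: start y=0.000, vy=8.950 → t=1.790, apex=4.005, x_land=55.319, impact vy=-8.950
  bounce: vy ← 0.89·8.950 = 7.965
Arc 5: start y=0.000, vy=7.965 → t=1.593, apex=3.172, x_land=66.087, impact vy=-7.965
  bounce: vy ← 0.89·7.965 = 7.089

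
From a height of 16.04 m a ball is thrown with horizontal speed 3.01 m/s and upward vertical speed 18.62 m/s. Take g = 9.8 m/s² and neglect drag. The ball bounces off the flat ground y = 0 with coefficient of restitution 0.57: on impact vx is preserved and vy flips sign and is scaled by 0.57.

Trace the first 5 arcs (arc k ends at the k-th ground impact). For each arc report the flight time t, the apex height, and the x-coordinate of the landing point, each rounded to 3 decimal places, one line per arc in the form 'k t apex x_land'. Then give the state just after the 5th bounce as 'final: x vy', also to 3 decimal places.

Arc 1: start y=16.040, vy=18.620 → t=4.524, apex=33.729, x_land=13.616, impact vy=-25.712
  bounce: vy ← 0.57·25.712 = 14.656
Arc 2: start y=0.000, vy=14.656 → t=2.991, apex=10.959, x_land=22.619, impact vy=-14.656
  bounce: vy ← 0.57·14.656 = 8.354
Arc 3: start y=0.000, vy=8.354 → t=1.705, apex=3.560, x_land=27.750, impact vy=-8.354
  bounce: vy ← 0.57·8.354 = 4.762
Arc 4: start y=0.000, vy=4.762 → t=0.972, apex=1.157, x_land=30.675, impact vy=-4.762
  bounce: vy ← 0.57·4.762 = 2.714
Arc 5: start y=0.000, vy=2.714 → t=0.554, apex=0.376, x_land=32.343, impact vy=-2.714
  bounce: vy ← 0.57·2.714 = 1.547

1 4.524 33.729 13.616
2 2.991 10.959 22.619
3 1.705 3.560 27.750
4 0.972 1.157 30.675
5 0.554 0.376 32.343
final: 32.343 1.547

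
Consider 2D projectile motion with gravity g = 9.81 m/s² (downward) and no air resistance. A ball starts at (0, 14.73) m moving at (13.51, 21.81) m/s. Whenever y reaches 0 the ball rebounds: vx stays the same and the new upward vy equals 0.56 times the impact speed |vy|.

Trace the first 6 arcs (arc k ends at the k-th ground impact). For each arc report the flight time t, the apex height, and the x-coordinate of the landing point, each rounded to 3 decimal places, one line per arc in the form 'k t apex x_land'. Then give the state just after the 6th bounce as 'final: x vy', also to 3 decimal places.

1 5.042 38.974 68.119
2 3.157 12.222 110.771
3 1.768 3.833 134.656
4 0.990 1.202 148.032
5 0.554 0.377 155.523
6 0.310 0.118 159.717
final: 159.717 0.853

Arc 1: start y=14.730, vy=21.810 → t=5.042, apex=38.974, x_land=68.119, impact vy=-27.653
  bounce: vy ← 0.56·27.653 = 15.486
Arc 2: start y=0.000, vy=15.486 → t=3.157, apex=12.222, x_land=110.771, impact vy=-15.486
  bounce: vy ← 0.56·15.486 = 8.672
Arc 3: start y=0.000, vy=8.672 → t=1.768, apex=3.833, x_land=134.656, impact vy=-8.672
  bounce: vy ← 0.56·8.672 = 4.856
Arc 4: start y=0.000, vy=4.856 → t=0.990, apex=1.202, x_land=148.032, impact vy=-4.856
  bounce: vy ← 0.56·4.856 = 2.720
Arc 5: start y=0.000, vy=2.720 → t=0.554, apex=0.377, x_land=155.523, impact vy=-2.720
  bounce: vy ← 0.56·2.720 = 1.523
Arc 6: start y=0.000, vy=1.523 → t=0.310, apex=0.118, x_land=159.717, impact vy=-1.523
  bounce: vy ← 0.56·1.523 = 0.853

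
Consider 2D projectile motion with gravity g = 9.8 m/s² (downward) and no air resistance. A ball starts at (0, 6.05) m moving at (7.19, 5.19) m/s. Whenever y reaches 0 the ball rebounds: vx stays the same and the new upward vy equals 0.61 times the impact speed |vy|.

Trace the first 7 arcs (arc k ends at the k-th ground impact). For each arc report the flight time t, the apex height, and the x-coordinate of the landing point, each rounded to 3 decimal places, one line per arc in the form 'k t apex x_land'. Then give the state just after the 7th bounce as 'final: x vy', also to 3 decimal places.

1 1.761 7.424 12.658
2 1.502 2.763 23.455
3 0.916 1.028 30.042
4 0.559 0.383 34.060
5 0.341 0.142 36.510
6 0.208 0.053 38.005
7 0.127 0.020 38.917
final: 38.917 0.379

Arc 1: start y=6.050, vy=5.190 → t=1.761, apex=7.424, x_land=12.658, impact vy=-12.063
  bounce: vy ← 0.61·12.063 = 7.358
Arc 2: start y=0.000, vy=7.358 → t=1.502, apex=2.763, x_land=23.455, impact vy=-7.358
  bounce: vy ← 0.61·7.358 = 4.489
Arc 3: start y=0.000, vy=4.489 → t=0.916, apex=1.028, x_land=30.042, impact vy=-4.489
  bounce: vy ← 0.61·4.489 = 2.738
Arc 4: start y=0.000, vy=2.738 → t=0.559, apex=0.383, x_land=34.060, impact vy=-2.738
  bounce: vy ← 0.61·2.738 = 1.670
Arc 5: start y=0.000, vy=1.670 → t=0.341, apex=0.142, x_land=36.510, impact vy=-1.670
  bounce: vy ← 0.61·1.670 = 1.019
Arc 6: start y=0.000, vy=1.019 → t=0.208, apex=0.053, x_land=38.005, impact vy=-1.019
  bounce: vy ← 0.61·1.019 = 0.621
Arc 7: start y=0.000, vy=0.621 → t=0.127, apex=0.020, x_land=38.917, impact vy=-0.621
  bounce: vy ← 0.61·0.621 = 0.379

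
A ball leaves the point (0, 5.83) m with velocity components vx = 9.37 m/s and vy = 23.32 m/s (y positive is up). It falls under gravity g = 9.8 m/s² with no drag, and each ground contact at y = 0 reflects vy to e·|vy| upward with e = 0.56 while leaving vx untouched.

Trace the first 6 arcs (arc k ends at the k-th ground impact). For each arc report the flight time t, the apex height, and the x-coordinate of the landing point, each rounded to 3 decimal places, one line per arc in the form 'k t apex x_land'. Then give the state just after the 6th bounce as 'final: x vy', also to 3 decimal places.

Arc 1: start y=5.830, vy=23.320 → t=4.997, apex=33.576, x_land=46.824, impact vy=-25.653
  bounce: vy ← 0.56·25.653 = 14.366
Arc 2: start y=0.000, vy=14.366 → t=2.932, apex=10.529, x_land=74.295, impact vy=-14.366
  bounce: vy ← 0.56·14.366 = 8.045
Arc 3: start y=0.000, vy=8.045 → t=1.642, apex=3.302, x_land=89.679, impact vy=-8.045
  bounce: vy ← 0.56·8.045 = 4.505
Arc 4: start y=0.000, vy=4.505 → t=0.919, apex=1.036, x_land=98.294, impact vy=-4.505
  bounce: vy ← 0.56·4.505 = 2.523
Arc 5: start y=0.000, vy=2.523 → t=0.515, apex=0.325, x_land=103.118, impact vy=-2.523
  bounce: vy ← 0.56·2.523 = 1.413
Arc 6: start y=0.000, vy=1.413 → t=0.288, apex=0.102, x_land=105.820, impact vy=-1.413
  bounce: vy ← 0.56·1.413 = 0.791

1 4.997 33.576 46.824
2 2.932 10.529 74.295
3 1.642 3.302 89.679
4 0.919 1.036 98.294
5 0.515 0.325 103.118
6 0.288 0.102 105.820
final: 105.820 0.791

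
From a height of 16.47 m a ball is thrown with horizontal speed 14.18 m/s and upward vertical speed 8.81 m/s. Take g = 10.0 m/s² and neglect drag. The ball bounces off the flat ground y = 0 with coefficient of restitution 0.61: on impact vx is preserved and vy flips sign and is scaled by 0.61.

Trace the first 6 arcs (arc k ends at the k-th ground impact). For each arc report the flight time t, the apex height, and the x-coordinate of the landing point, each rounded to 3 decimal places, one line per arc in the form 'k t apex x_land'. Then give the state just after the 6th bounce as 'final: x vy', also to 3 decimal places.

1 2.898 20.351 41.100
2 2.461 7.573 76.002
3 1.501 2.818 97.291
4 0.916 1.048 110.278
5 0.559 0.390 118.200
6 0.341 0.145 123.032
final: 123.032 1.039

Arc 1: start y=16.470, vy=8.810 → t=2.898, apex=20.351, x_land=41.100, impact vy=-20.175
  bounce: vy ← 0.61·20.175 = 12.307
Arc 2: start y=0.000, vy=12.307 → t=2.461, apex=7.573, x_land=76.002, impact vy=-12.307
  bounce: vy ← 0.61·12.307 = 7.507
Arc 3: start y=0.000, vy=7.507 → t=1.501, apex=2.818, x_land=97.291, impact vy=-7.507
  bounce: vy ← 0.61·7.507 = 4.579
Arc 4: start y=0.000, vy=4.579 → t=0.916, apex=1.048, x_land=110.278, impact vy=-4.579
  bounce: vy ← 0.61·4.579 = 2.793
Arc 5: start y=0.000, vy=2.793 → t=0.559, apex=0.390, x_land=118.200, impact vy=-2.793
  bounce: vy ← 0.61·2.793 = 1.704
Arc 6: start y=0.000, vy=1.704 → t=0.341, apex=0.145, x_land=123.032, impact vy=-1.704
  bounce: vy ← 0.61·1.704 = 1.039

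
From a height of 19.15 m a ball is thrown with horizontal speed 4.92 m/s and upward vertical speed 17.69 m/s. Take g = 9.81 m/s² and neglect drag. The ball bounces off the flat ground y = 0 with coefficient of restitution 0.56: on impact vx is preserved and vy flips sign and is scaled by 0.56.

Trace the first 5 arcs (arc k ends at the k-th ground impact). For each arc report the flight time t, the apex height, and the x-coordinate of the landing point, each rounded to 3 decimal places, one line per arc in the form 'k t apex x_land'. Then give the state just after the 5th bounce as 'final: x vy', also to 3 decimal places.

Arc 1: start y=19.150, vy=17.690 → t=4.478, apex=35.100, x_land=22.033, impact vy=-26.242
  bounce: vy ← 0.56·26.242 = 14.696
Arc 2: start y=0.000, vy=14.696 → t=2.996, apex=11.007, x_land=36.774, impact vy=-14.696
  bounce: vy ← 0.56·14.696 = 8.230
Arc 3: start y=0.000, vy=8.230 → t=1.678, apex=3.452, x_land=45.029, impact vy=-8.230
  bounce: vy ← 0.56·8.230 = 4.609
Arc 4: start y=0.000, vy=4.609 → t=0.940, apex=1.083, x_land=49.651, impact vy=-4.609
  bounce: vy ← 0.56·4.609 = 2.581
Arc 5: start y=0.000, vy=2.581 → t=0.526, apex=0.339, x_land=52.240, impact vy=-2.581
  bounce: vy ← 0.56·2.581 = 1.445

1 4.478 35.100 22.033
2 2.996 11.007 36.774
3 1.678 3.452 45.029
4 0.940 1.083 49.651
5 0.526 0.339 52.240
final: 52.240 1.445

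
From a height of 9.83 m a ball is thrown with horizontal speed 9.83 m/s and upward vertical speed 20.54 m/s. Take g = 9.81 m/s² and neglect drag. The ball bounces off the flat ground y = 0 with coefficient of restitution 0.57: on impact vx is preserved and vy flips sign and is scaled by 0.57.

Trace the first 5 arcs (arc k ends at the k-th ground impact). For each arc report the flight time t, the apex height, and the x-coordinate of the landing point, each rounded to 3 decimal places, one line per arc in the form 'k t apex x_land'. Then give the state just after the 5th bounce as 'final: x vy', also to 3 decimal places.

1 4.621 31.333 45.427
2 2.881 10.180 73.750
3 1.642 3.308 89.894
4 0.936 1.075 99.096
5 0.534 0.349 104.341
final: 104.341 1.492

Arc 1: start y=9.830, vy=20.540 → t=4.621, apex=31.333, x_land=45.427, impact vy=-24.794
  bounce: vy ← 0.57·24.794 = 14.133
Arc 2: start y=0.000, vy=14.133 → t=2.881, apex=10.180, x_land=73.750, impact vy=-14.133
  bounce: vy ← 0.57·14.133 = 8.056
Arc 3: start y=0.000, vy=8.056 → t=1.642, apex=3.308, x_land=89.894, impact vy=-8.056
  bounce: vy ← 0.57·8.056 = 4.592
Arc 4: start y=0.000, vy=4.592 → t=0.936, apex=1.075, x_land=99.096, impact vy=-4.592
  bounce: vy ← 0.57·4.592 = 2.617
Arc 5: start y=0.000, vy=2.617 → t=0.534, apex=0.349, x_land=104.341, impact vy=-2.617
  bounce: vy ← 0.57·2.617 = 1.492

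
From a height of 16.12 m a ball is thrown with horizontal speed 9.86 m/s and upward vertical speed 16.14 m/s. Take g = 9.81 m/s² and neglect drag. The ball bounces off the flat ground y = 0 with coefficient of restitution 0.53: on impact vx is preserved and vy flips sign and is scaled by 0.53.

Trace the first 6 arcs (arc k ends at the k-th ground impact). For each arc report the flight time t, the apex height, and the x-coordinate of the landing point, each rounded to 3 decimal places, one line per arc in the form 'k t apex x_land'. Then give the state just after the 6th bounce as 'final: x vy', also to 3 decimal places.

Arc 1: start y=16.120, vy=16.140 → t=4.093, apex=29.397, x_land=40.361, impact vy=-24.016
  bounce: vy ← 0.53·24.016 = 12.729
Arc 2: start y=0.000, vy=12.729 → t=2.595, apex=8.258, x_land=65.948, impact vy=-12.729
  bounce: vy ← 0.53·12.729 = 6.746
Arc 3: start y=0.000, vy=6.746 → t=1.375, apex=2.320, x_land=79.509, impact vy=-6.746
  bounce: vy ← 0.53·6.746 = 3.575
Arc 4: start y=0.000, vy=3.575 → t=0.729, apex=0.652, x_land=86.696, impact vy=-3.575
  bounce: vy ← 0.53·3.575 = 1.895
Arc 5: start y=0.000, vy=1.895 → t=0.386, apex=0.183, x_land=90.505, impact vy=-1.895
  bounce: vy ← 0.53·1.895 = 1.004
Arc 6: start y=0.000, vy=1.004 → t=0.205, apex=0.051, x_land=92.524, impact vy=-1.004
  bounce: vy ← 0.53·1.004 = 0.532

1 4.093 29.397 40.361
2 2.595 8.258 65.948
3 1.375 2.320 79.509
4 0.729 0.652 86.696
5 0.386 0.183 90.505
6 0.205 0.051 92.524
final: 92.524 0.532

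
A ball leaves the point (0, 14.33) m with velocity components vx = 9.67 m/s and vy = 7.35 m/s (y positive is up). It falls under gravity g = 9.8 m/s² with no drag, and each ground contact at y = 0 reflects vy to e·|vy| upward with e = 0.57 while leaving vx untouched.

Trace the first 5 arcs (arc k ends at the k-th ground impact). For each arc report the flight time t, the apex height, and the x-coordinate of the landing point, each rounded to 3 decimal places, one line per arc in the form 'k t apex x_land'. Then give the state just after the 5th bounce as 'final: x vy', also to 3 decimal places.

Arc 1: start y=14.330, vy=7.350 → t=2.617, apex=17.086, x_land=25.310, impact vy=-18.300
  bounce: vy ← 0.57·18.300 = 10.431
Arc 2: start y=0.000, vy=10.431 → t=2.129, apex=5.551, x_land=45.895, impact vy=-10.431
  bounce: vy ← 0.57·10.431 = 5.946
Arc 3: start y=0.000, vy=5.946 → t=1.213, apex=1.804, x_land=57.629, impact vy=-5.946
  bounce: vy ← 0.57·5.946 = 3.389
Arc 4: start y=0.000, vy=3.389 → t=0.692, apex=0.586, x_land=64.317, impact vy=-3.389
  bounce: vy ← 0.57·3.389 = 1.932
Arc 5: start y=0.000, vy=1.932 → t=0.394, apex=0.190, x_land=68.129, impact vy=-1.932
  bounce: vy ← 0.57·1.932 = 1.101

1 2.617 17.086 25.310
2 2.129 5.551 45.895
3 1.213 1.804 57.629
4 0.692 0.586 64.317
5 0.394 0.190 68.129
final: 68.129 1.101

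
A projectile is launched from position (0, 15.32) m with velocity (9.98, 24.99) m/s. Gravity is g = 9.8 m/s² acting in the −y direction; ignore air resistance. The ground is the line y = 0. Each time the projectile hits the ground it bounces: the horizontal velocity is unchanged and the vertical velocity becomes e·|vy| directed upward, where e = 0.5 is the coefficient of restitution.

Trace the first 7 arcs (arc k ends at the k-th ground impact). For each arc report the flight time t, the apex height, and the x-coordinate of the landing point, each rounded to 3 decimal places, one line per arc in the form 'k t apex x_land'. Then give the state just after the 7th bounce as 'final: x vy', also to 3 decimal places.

1 5.653 47.182 56.418
2 3.103 11.796 87.386
3 1.552 2.949 102.871
4 0.776 0.737 110.613
5 0.388 0.184 114.484
6 0.194 0.046 116.419
7 0.097 0.012 117.387
final: 117.387 0.238

Arc 1: start y=15.320, vy=24.990 → t=5.653, apex=47.182, x_land=56.418, impact vy=-30.410
  bounce: vy ← 0.5·30.410 = 15.205
Arc 2: start y=0.000, vy=15.205 → t=3.103, apex=11.796, x_land=87.386, impact vy=-15.205
  bounce: vy ← 0.5·15.205 = 7.603
Arc 3: start y=0.000, vy=7.603 → t=1.552, apex=2.949, x_land=102.871, impact vy=-7.603
  bounce: vy ← 0.5·7.603 = 3.801
Arc 4: start y=0.000, vy=3.801 → t=0.776, apex=0.737, x_land=110.613, impact vy=-3.801
  bounce: vy ← 0.5·3.801 = 1.901
Arc 5: start y=0.000, vy=1.901 → t=0.388, apex=0.184, x_land=114.484, impact vy=-1.901
  bounce: vy ← 0.5·1.901 = 0.950
Arc 6: start y=0.000, vy=0.950 → t=0.194, apex=0.046, x_land=116.419, impact vy=-0.950
  bounce: vy ← 0.5·0.950 = 0.475
Arc 7: start y=0.000, vy=0.475 → t=0.097, apex=0.012, x_land=117.387, impact vy=-0.475
  bounce: vy ← 0.5·0.475 = 0.238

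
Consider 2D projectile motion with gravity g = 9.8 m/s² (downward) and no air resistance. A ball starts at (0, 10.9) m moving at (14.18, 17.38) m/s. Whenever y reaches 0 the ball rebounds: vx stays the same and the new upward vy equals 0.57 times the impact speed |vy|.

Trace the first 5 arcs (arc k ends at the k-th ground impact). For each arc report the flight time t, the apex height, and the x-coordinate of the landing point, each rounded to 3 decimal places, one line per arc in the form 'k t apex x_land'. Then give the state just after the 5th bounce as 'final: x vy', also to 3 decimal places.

Arc 1: start y=10.900, vy=17.380 → t=4.091, apex=26.311, x_land=58.007, impact vy=-22.709
  bounce: vy ← 0.57·22.709 = 12.944
Arc 2: start y=0.000, vy=12.944 → t=2.642, apex=8.549, x_land=95.465, impact vy=-12.944
  bounce: vy ← 0.57·12.944 = 7.378
Arc 3: start y=0.000, vy=7.378 → t=1.506, apex=2.777, x_land=116.817, impact vy=-7.378
  bounce: vy ← 0.57·7.378 = 4.206
Arc 4: start y=0.000, vy=4.206 → t=0.858, apex=0.902, x_land=128.987, impact vy=-4.206
  bounce: vy ← 0.57·4.206 = 2.397
Arc 5: start y=0.000, vy=2.397 → t=0.489, apex=0.293, x_land=135.925, impact vy=-2.397
  bounce: vy ← 0.57·2.397 = 1.366

1 4.091 26.311 58.007
2 2.642 8.549 95.465
3 1.506 2.777 116.817
4 0.858 0.902 128.987
5 0.489 0.293 135.925
final: 135.925 1.366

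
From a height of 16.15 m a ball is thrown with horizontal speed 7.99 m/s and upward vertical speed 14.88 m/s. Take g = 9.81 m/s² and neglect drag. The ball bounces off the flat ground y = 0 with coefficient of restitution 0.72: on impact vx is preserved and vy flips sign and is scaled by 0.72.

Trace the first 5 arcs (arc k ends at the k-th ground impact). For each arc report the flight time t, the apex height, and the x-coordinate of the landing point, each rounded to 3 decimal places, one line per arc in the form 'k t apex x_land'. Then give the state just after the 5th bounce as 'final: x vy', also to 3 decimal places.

Arc 1: start y=16.150, vy=14.880 → t=3.882, apex=27.435, x_land=31.016, impact vy=-23.201
  bounce: vy ← 0.72·23.201 = 16.705
Arc 2: start y=0.000, vy=16.705 → t=3.406, apex=14.222, x_land=58.227, impact vy=-16.705
  bounce: vy ← 0.72·16.705 = 12.027
Arc 3: start y=0.000, vy=12.027 → t=2.452, apex=7.373, x_land=77.819, impact vy=-12.027
  bounce: vy ← 0.72·12.027 = 8.660
Arc 4: start y=0.000, vy=8.660 → t=1.765, apex=3.822, x_land=91.925, impact vy=-8.660
  bounce: vy ← 0.72·8.660 = 6.235
Arc 5: start y=0.000, vy=6.235 → t=1.271, apex=1.981, x_land=102.081, impact vy=-6.235
  bounce: vy ← 0.72·6.235 = 4.489

1 3.882 27.435 31.016
2 3.406 14.222 58.227
3 2.452 7.373 77.819
4 1.765 3.822 91.925
5 1.271 1.981 102.081
final: 102.081 4.489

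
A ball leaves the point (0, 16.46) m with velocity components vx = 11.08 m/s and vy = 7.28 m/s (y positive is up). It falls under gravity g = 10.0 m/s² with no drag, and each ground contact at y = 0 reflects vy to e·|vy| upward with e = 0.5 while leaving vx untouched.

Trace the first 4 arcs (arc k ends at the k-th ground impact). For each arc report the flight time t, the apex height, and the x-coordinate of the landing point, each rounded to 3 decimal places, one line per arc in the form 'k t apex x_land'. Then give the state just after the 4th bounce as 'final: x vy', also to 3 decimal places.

Arc 1: start y=16.460, vy=7.280 → t=2.683, apex=19.110, x_land=29.728, impact vy=-19.550
  bounce: vy ← 0.5·19.550 = 9.775
Arc 2: start y=0.000, vy=9.775 → t=1.955, apex=4.777, x_land=51.389, impact vy=-9.775
  bounce: vy ← 0.5·9.775 = 4.887
Arc 3: start y=0.000, vy=4.887 → t=0.977, apex=1.194, x_land=62.219, impact vy=-4.887
  bounce: vy ← 0.5·4.887 = 2.444
Arc 4: start y=0.000, vy=2.444 → t=0.489, apex=0.299, x_land=67.635, impact vy=-2.444
  bounce: vy ← 0.5·2.444 = 1.222

1 2.683 19.110 29.728
2 1.955 4.777 51.389
3 0.977 1.194 62.219
4 0.489 0.299 67.635
final: 67.635 1.222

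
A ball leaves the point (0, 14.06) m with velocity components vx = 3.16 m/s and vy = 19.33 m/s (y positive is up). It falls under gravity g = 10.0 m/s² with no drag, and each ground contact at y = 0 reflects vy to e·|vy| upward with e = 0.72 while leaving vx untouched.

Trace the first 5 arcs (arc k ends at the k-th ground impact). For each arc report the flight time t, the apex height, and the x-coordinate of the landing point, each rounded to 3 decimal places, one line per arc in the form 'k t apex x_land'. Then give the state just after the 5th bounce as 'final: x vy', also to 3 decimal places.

1 4.492 32.742 14.195
2 3.685 16.974 25.839
3 2.653 8.799 34.223
4 1.910 4.561 40.260
5 1.375 2.365 44.606
final: 44.606 4.951

Arc 1: start y=14.060, vy=19.330 → t=4.492, apex=32.742, x_land=14.195, impact vy=-25.590
  bounce: vy ← 0.72·25.590 = 18.425
Arc 2: start y=0.000, vy=18.425 → t=3.685, apex=16.974, x_land=25.839, impact vy=-18.425
  bounce: vy ← 0.72·18.425 = 13.266
Arc 3: start y=0.000, vy=13.266 → t=2.653, apex=8.799, x_land=34.223, impact vy=-13.266
  bounce: vy ← 0.72·13.266 = 9.551
Arc 4: start y=0.000, vy=9.551 → t=1.910, apex=4.561, x_land=40.260, impact vy=-9.551
  bounce: vy ← 0.72·9.551 = 6.877
Arc 5: start y=0.000, vy=6.877 → t=1.375, apex=2.365, x_land=44.606, impact vy=-6.877
  bounce: vy ← 0.72·6.877 = 4.951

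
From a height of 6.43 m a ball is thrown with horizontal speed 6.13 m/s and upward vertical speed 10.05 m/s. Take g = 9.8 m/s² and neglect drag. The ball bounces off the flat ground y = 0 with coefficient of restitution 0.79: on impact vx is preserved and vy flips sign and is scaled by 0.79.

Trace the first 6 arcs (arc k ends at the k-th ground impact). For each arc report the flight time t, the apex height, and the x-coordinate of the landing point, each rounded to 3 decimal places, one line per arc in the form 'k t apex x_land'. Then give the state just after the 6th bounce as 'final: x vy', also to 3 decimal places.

Arc 1: start y=6.430, vy=10.050 → t=2.563, apex=11.583, x_land=15.711, impact vy=-15.068
  bounce: vy ← 0.79·15.068 = 11.903
Arc 2: start y=0.000, vy=11.903 → t=2.429, apex=7.229, x_land=30.603, impact vy=-11.903
  bounce: vy ← 0.79·11.903 = 9.404
Arc 3: start y=0.000, vy=9.404 → t=1.919, apex=4.512, x_land=42.367, impact vy=-9.404
  bounce: vy ← 0.79·9.404 = 7.429
Arc 4: start y=0.000, vy=7.429 → t=1.516, apex=2.816, x_land=51.660, impact vy=-7.429
  bounce: vy ← 0.79·7.429 = 5.869
Arc 5: start y=0.000, vy=5.869 → t=1.198, apex=1.757, x_land=59.002, impact vy=-5.869
  bounce: vy ← 0.79·5.869 = 4.636
Arc 6: start y=0.000, vy=4.636 → t=0.946, apex=1.097, x_land=64.803, impact vy=-4.636
  bounce: vy ← 0.79·4.636 = 3.663

1 2.563 11.583 15.711
2 2.429 7.229 30.603
3 1.919 4.512 42.367
4 1.516 2.816 51.660
5 1.198 1.757 59.002
6 0.946 1.097 64.803
final: 64.803 3.663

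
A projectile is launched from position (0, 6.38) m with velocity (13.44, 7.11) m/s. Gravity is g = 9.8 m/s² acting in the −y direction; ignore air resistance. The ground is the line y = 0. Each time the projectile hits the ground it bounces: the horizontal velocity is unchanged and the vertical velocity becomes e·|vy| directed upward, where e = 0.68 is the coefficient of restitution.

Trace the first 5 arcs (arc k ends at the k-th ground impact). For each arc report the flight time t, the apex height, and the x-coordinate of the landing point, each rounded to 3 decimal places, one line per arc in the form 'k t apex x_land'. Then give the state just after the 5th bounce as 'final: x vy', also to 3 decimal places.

Arc 1: start y=6.380, vy=7.110 → t=2.078, apex=8.959, x_land=27.924, impact vy=-13.251
  bounce: vy ← 0.68·13.251 = 9.011
Arc 2: start y=0.000, vy=9.011 → t=1.839, apex=4.143, x_land=52.640, impact vy=-9.011
  bounce: vy ← 0.68·9.011 = 6.127
Arc 3: start y=0.000, vy=6.127 → t=1.251, apex=1.916, x_land=69.447, impact vy=-6.127
  bounce: vy ← 0.68·6.127 = 4.167
Arc 4: start y=0.000, vy=4.167 → t=0.850, apex=0.886, x_land=80.875, impact vy=-4.167
  bounce: vy ← 0.68·4.167 = 2.833
Arc 5: start y=0.000, vy=2.833 → t=0.578, apex=0.410, x_land=88.647, impact vy=-2.833
  bounce: vy ← 0.68·2.833 = 1.927

1 2.078 8.959 27.924
2 1.839 4.143 52.640
3 1.251 1.916 69.447
4 0.850 0.886 80.875
5 0.578 0.410 88.647
final: 88.647 1.927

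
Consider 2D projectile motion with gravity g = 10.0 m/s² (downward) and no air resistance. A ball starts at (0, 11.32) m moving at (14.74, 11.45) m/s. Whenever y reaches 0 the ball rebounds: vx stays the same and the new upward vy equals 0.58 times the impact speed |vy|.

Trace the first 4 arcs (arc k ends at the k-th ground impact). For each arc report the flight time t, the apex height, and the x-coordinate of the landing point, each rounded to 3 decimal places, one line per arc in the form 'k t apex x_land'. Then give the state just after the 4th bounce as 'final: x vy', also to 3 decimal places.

Arc 1: start y=11.320, vy=11.450 → t=3.036, apex=17.875, x_land=44.747, impact vy=-18.908
  bounce: vy ← 0.58·18.908 = 10.966
Arc 2: start y=0.000, vy=10.966 → t=2.193, apex=6.013, x_land=77.077, impact vy=-10.966
  bounce: vy ← 0.58·10.966 = 6.361
Arc 3: start y=0.000, vy=6.361 → t=1.272, apex=2.023, x_land=95.827, impact vy=-6.361
  bounce: vy ← 0.58·6.361 = 3.689
Arc 4: start y=0.000, vy=3.689 → t=0.738, apex=0.680, x_land=106.703, impact vy=-3.689
  bounce: vy ← 0.58·3.689 = 2.140

1 3.036 17.875 44.747
2 2.193 6.013 77.077
3 1.272 2.023 95.827
4 0.738 0.680 106.703
final: 106.703 2.140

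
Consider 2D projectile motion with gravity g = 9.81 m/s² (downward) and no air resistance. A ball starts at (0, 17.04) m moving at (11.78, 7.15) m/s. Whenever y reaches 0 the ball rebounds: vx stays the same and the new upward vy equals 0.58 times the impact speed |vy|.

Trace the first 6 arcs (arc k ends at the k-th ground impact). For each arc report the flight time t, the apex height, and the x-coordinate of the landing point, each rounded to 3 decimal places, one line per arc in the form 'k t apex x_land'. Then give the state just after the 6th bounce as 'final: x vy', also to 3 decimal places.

Arc 1: start y=17.040, vy=7.150 → t=2.730, apex=19.646, x_land=32.161, impact vy=-19.633
  bounce: vy ← 0.58·19.633 = 11.387
Arc 2: start y=0.000, vy=11.387 → t=2.322, apex=6.609, x_land=59.509, impact vy=-11.387
  bounce: vy ← 0.58·11.387 = 6.604
Arc 3: start y=0.000, vy=6.604 → t=1.346, apex=2.223, x_land=75.370, impact vy=-6.604
  bounce: vy ← 0.58·6.604 = 3.831
Arc 4: start y=0.000, vy=3.831 → t=0.781, apex=0.748, x_land=84.570, impact vy=-3.831
  bounce: vy ← 0.58·3.831 = 2.222
Arc 5: start y=0.000, vy=2.222 → t=0.453, apex=0.252, x_land=89.906, impact vy=-2.222
  bounce: vy ← 0.58·2.222 = 1.289
Arc 6: start y=0.000, vy=1.289 → t=0.263, apex=0.085, x_land=93.000, impact vy=-1.289
  bounce: vy ← 0.58·1.289 = 0.747

1 2.730 19.646 32.161
2 2.322 6.609 59.509
3 1.346 2.223 75.370
4 0.781 0.748 84.570
5 0.453 0.252 89.906
6 0.263 0.085 93.000
final: 93.000 0.747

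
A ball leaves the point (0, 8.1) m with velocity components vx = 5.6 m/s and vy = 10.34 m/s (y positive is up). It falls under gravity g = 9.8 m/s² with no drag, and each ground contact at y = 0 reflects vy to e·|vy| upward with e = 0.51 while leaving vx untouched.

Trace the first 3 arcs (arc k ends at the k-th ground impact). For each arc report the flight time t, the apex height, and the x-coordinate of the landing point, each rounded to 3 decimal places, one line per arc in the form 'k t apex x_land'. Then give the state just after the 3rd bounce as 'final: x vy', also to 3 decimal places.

Arc 1: start y=8.100, vy=10.340 → t=2.718, apex=13.555, x_land=15.223, impact vy=-16.300
  bounce: vy ← 0.51·16.300 = 8.313
Arc 2: start y=0.000, vy=8.313 → t=1.696, apex=3.526, x_land=24.723, impact vy=-8.313
  bounce: vy ← 0.51·8.313 = 4.240
Arc 3: start y=0.000, vy=4.240 → t=0.865, apex=0.917, x_land=29.568, impact vy=-4.240
  bounce: vy ← 0.51·4.240 = 2.162

1 2.718 13.555 15.223
2 1.696 3.526 24.723
3 0.865 0.917 29.568
final: 29.568 2.162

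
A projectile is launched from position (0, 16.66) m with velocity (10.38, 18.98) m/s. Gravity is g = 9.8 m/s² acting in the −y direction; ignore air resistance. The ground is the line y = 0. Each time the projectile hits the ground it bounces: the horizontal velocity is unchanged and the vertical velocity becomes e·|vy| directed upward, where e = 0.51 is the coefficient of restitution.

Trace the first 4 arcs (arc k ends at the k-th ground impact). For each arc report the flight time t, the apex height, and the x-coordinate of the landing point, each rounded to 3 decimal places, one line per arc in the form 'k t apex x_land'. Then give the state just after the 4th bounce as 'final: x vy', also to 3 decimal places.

Arc 1: start y=16.660, vy=18.980 → t=4.611, apex=35.040, x_land=47.861, impact vy=-26.206
  bounce: vy ← 0.51·26.206 = 13.365
Arc 2: start y=0.000, vy=13.365 → t=2.728, apex=9.114, x_land=76.173, impact vy=-13.365
  bounce: vy ← 0.51·13.365 = 6.816
Arc 3: start y=0.000, vy=6.816 → t=1.391, apex=2.371, x_land=90.613, impact vy=-6.816
  bounce: vy ← 0.51·6.816 = 3.476
Arc 4: start y=0.000, vy=3.476 → t=0.709, apex=0.617, x_land=97.977, impact vy=-3.476
  bounce: vy ← 0.51·3.476 = 1.773

1 4.611 35.040 47.861
2 2.728 9.114 76.173
3 1.391 2.371 90.613
4 0.709 0.617 97.977
final: 97.977 1.773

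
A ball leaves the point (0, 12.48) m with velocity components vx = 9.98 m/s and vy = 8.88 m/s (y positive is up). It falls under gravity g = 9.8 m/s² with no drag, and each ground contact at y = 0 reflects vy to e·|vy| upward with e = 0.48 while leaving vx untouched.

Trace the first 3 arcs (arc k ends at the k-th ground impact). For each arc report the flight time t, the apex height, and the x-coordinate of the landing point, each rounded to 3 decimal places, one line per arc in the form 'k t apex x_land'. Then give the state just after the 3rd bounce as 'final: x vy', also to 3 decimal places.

1 2.741 16.503 27.359
2 1.762 3.802 44.941
3 0.846 0.876 53.381
final: 53.381 1.989

Arc 1: start y=12.480, vy=8.880 → t=2.741, apex=16.503, x_land=27.359, impact vy=-17.985
  bounce: vy ← 0.48·17.985 = 8.633
Arc 2: start y=0.000, vy=8.633 → t=1.762, apex=3.802, x_land=44.941, impact vy=-8.633
  bounce: vy ← 0.48·8.633 = 4.144
Arc 3: start y=0.000, vy=4.144 → t=0.846, apex=0.876, x_land=53.381, impact vy=-4.144
  bounce: vy ← 0.48·4.144 = 1.989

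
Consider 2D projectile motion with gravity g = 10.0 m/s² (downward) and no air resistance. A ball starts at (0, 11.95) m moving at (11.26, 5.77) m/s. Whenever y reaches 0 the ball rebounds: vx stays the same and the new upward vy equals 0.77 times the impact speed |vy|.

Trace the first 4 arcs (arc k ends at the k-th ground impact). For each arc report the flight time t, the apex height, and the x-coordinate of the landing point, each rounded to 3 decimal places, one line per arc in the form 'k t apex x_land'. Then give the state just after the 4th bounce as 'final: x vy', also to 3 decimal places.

1 2.227 13.615 25.077
2 2.541 8.072 53.691
3 1.957 4.786 75.724
4 1.507 2.838 92.689
final: 92.689 5.801

Arc 1: start y=11.950, vy=5.770 → t=2.227, apex=13.615, x_land=25.077, impact vy=-16.501
  bounce: vy ← 0.77·16.501 = 12.706
Arc 2: start y=0.000, vy=12.706 → t=2.541, apex=8.072, x_land=53.691, impact vy=-12.706
  bounce: vy ← 0.77·12.706 = 9.784
Arc 3: start y=0.000, vy=9.784 → t=1.957, apex=4.786, x_land=75.724, impact vy=-9.784
  bounce: vy ← 0.77·9.784 = 7.533
Arc 4: start y=0.000, vy=7.533 → t=1.507, apex=2.838, x_land=92.689, impact vy=-7.533
  bounce: vy ← 0.77·7.533 = 5.801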